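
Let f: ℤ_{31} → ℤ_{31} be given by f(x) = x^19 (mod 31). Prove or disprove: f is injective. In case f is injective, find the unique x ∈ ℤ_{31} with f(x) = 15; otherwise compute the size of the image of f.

29

Since 31 is prime, the nonzero elements of ℤ_{31} form a cyclic group of order 30.
As gcd(19, 30) = 1, raising to the 19th power is a bijection on this group: if s^19 ≡ t^19 then (st^{−1})^19 = 1, and the only element of order dividing gcd(19, 30) = 1 is 1, so s = t.
With f(0) = 0 this makes f injective on all of ℤ_{31}, hence bijective (finite equal-size domain and codomain). In particular f is injective.
Since f is injective, we find the preimage of 15. The inverse of x ↦ x^19 on (ℤ_{31})^× is x ↦ x^19, because 19·19 = 361 = 12·30 + 1 ≡ 1 (mod 30) and x^{30} = 1 for x ≠ 0 (Fermat). So f⁻¹(15) = 15^19 mod 31.
Repeated squaring mod 31: 15^1 ≡ 15, 15^2 ≡ 15² = 225 ≡ 8, 15^4 ≡ 8² = 64 ≡ 2, 15^8 ≡ 2² = 4, 15^16 ≡ 4² = 16. Since 19 = 16 + 2 + 1, 15^19 ≡ 16·8·15: 16·8 = 128 ≡ 4, then 4·15 = 60 ≡ 29. So 15^19 ≡ 29 (mod 31).
Hence f⁻¹(15) = 29.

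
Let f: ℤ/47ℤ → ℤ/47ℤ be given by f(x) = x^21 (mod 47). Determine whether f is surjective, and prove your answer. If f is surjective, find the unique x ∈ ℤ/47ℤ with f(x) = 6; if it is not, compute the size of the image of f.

14

Since 47 is prime, the nonzero elements of ℤ/47ℤ form a cyclic group of order 46.
As gcd(21, 46) = 1, raising to the 21st power is a bijection on this group: if x_1^21 ≡ x_2^21 then (x_1x_2^{−1})^21 = 1, and the only element of order dividing gcd(21, 46) = 1 is 1, so x_1 = x_2.
With f(0) = 0 this makes f injective on all of ℤ/47ℤ, hence bijective (finite equal-size domain and codomain). In particular f is surjective.
Since f is surjective, we find the preimage of 6. The inverse of x ↦ x^21 on (ℤ/47ℤ)^× is x ↦ x^11, because 21·11 = 231 = 5·46 + 1 ≡ 1 (mod 46) and x^{46} = 1 for x ≠ 0 (Fermat). So f⁻¹(6) = 6^11 mod 47.
Repeated squaring mod 47: 6^1 ≡ 6, 6^2 ≡ 6² = 36, 6^4 ≡ 36² = 1296 ≡ 27, 6^8 ≡ 27² = 729 ≡ 24. Since 11 = 8 + 2 + 1, 6^11 ≡ 24·36·6: 24·36 = 864 ≡ 18, then 18·6 = 108 ≡ 14. So 6^11 ≡ 14 (mod 47).
Hence f⁻¹(6) = 14.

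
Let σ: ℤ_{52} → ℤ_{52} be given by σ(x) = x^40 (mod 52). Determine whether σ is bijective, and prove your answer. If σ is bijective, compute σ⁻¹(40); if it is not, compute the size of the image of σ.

8

σ(1) = 1^40 = 1.
σ(5): Repeated squaring mod 52: 5^1 ≡ 5, 5^2 ≡ 5² = 25, 5^4 ≡ 25² = 625 ≡ 1, 5^8 ≡ 1² = 1, 5^16 ≡ 1² = 1, 5^32 ≡ 1² = 1. Since 40 = 32 + 8, 5^40 ≡ 1·1: 1·1 = 1. So 5^40 ≡ 1 (mod 52).
So σ(1) = σ(5) = 1 while 1 ≠ 5, thus σ is not injective, hence not bijective.
Since σ is not bijective, we determine |image(σ)|. Computing x^40 mod 52 for each x (by repeated squaring, reducing mod 52 at every step), the values σ(0), σ(1), …, σ(51) are: 0, 1, 16, 29, 48, 1, 48, 9, 40, 9, 16, 29, 40, 13, 40, 29, 16, 9, 40, 9, 48, 1, 48, 29, 16, 1, 0, 1, 16, 29, 48, 1, 48, 9, 40, 9, 16, 29, 40, 13, 40, 29, 16, 9, 40, 9, 48, 1, 48, 29, 16, 1.
The distinct values are {0, 1, 9, 13, 16, 29, 40, 48}; there are 8 of them.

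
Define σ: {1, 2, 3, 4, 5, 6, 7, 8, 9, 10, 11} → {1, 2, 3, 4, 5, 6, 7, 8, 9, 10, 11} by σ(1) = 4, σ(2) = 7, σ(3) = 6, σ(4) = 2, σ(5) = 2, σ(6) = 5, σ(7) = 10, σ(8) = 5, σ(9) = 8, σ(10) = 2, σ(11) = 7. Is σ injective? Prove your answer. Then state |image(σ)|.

7

σ(4) = 2 = σ(5) with 4 ≠ 5, so σ is not injective.
The image of σ is {2, 4, 5, 6, 7, 8, 10}, which has 7 elements.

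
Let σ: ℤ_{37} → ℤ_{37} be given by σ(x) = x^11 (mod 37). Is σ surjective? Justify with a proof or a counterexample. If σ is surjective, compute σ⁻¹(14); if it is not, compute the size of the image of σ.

8

Since 37 is prime, the nonzero elements of ℤ_{37} form a cyclic group of order 36.
As gcd(11, 36) = 1, raising to the 11th power is a bijection on this group: if s^11 ≡ t^11 then (st^{−1})^11 = 1, and the only element of order dividing gcd(11, 36) = 1 is 1, so s = t.
With σ(0) = 0 this makes σ injective on all of ℤ_{37}, hence bijective (finite equal-size domain and codomain). In particular σ is surjective.
Since σ is surjective, we find the preimage of 14. The inverse of x ↦ x^11 on (ℤ_{37})^× is x ↦ x^23, because 11·23 = 253 = 7·36 + 1 ≡ 1 (mod 36) and x^{36} = 1 for x ≠ 0 (Fermat). So σ⁻¹(14) = 14^23 mod 37.
Repeated squaring mod 37: 14^1 ≡ 14, 14^2 ≡ 14² = 196 ≡ 11, 14^4 ≡ 11² = 121 ≡ 10, 14^8 ≡ 10² = 100 ≡ 26, 14^16 ≡ 26² = 676 ≡ 10. Since 23 = 16 + 4 + 2 + 1, 14^23 ≡ 10·10·11·14: 10·10 = 100 ≡ 26, then 26·11 = 286 ≡ 27, then 27·14 = 378 ≡ 8. So 14^23 ≡ 8 (mod 37).
Hence σ⁻¹(14) = 8.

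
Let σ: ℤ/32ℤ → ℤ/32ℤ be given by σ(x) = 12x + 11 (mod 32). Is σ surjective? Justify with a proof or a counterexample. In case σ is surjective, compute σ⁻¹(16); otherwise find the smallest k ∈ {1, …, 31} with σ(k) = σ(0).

Recall that surjectivity means every element of the codomain has a preimage under σ.
Since gcd(12, 32) = 4, we have 12x ≡ 0 (mod 4) for all x, so σ(x) ≡ 3 (mod 4).
But 0 ≢ 3 (mod 4), so 0 ∈ ℤ/32ℤ has no preimage. Thus σ is not surjective.
Since σ is not surjective, we find the least positive k with σ(k) = σ(0): this means 12k ≡ 0 (mod 32), i.e. 32 ∣ 12k. Since gcd(12, 32) = 4, dividing through by 4 this holds exactly when 8 ∣ 3k, and as gcd(3, 8) = 1, exactly when 8 ∣ k.
The smallest positive such k is 8.

8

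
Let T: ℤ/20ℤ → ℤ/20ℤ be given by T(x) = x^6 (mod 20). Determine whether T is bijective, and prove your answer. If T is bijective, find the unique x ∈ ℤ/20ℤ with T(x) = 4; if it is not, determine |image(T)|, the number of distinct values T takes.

6

T(4): Repeated squaring mod 20: 4^1 ≡ 4, 4^2 ≡ 4² = 16, 4^4 ≡ 16² = 256 ≡ 16. Since 6 = 4 + 2, 4^6 ≡ 16·16: 16·16 = 256 ≡ 16. So 4^6 ≡ 16 (mod 20).
T(6): Repeated squaring mod 20: 6^1 ≡ 6, 6^2 ≡ 6² = 36 ≡ 16, 6^4 ≡ 16² = 256 ≡ 16. Since 6 = 4 + 2, 6^6 ≡ 16·16: 16·16 = 256 ≡ 16. So 6^6 ≡ 16 (mod 20).
So T(4) = T(6) = 16 while 4 ≠ 6, hence T is not injective, hence not bijective.
Since T is not bijective, we determine |image(T)|. Computing x^6 mod 20 for each x (by repeated squaring, reducing mod 20 at every step), the values T(0), T(1), …, T(19) are: 0, 1, 4, 9, 16, 5, 16, 9, 4, 1, 0, 1, 4, 9, 16, 5, 16, 9, 4, 1.
The distinct values are {0, 1, 4, 5, 9, 16}; there are 6 of them.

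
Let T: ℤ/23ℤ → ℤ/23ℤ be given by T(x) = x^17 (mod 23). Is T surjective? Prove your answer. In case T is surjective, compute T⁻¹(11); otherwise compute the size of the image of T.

17

Since 23 is prime, the nonzero elements of ℤ/23ℤ form a cyclic group of order 22.
As gcd(17, 22) = 1, raising to the 17th power is a bijection on this group: if a^17 ≡ b^17 then (ab^{−1})^17 = 1, and the only element of order dividing gcd(17, 22) = 1 is 1, so a = b.
With T(0) = 0 this makes T injective on all of ℤ/23ℤ, hence bijective (finite equal-size domain and codomain). In particular T is surjective.
Since T is surjective, we find the preimage of 11. The inverse of x ↦ x^17 on (ℤ/23ℤ)^× is x ↦ x^13, because 17·13 = 221 = 10·22 + 1 ≡ 1 (mod 22) and x^{22} = 1 for x ≠ 0 (Fermat). So T⁻¹(11) = 11^13 mod 23.
Repeated squaring mod 23: 11^1 ≡ 11, 11^2 ≡ 11² = 121 ≡ 6, 11^4 ≡ 6² = 36 ≡ 13, 11^8 ≡ 13² = 169 ≡ 8. Since 13 = 8 + 4 + 1, 11^13 ≡ 8·13·11: 8·13 = 104 ≡ 12, then 12·11 = 132 ≡ 17. So 11^13 ≡ 17 (mod 23).
Hence T⁻¹(11) = 17.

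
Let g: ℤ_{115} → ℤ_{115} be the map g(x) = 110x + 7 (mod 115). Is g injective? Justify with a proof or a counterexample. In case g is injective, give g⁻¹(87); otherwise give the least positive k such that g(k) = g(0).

By definition, g is injective when g(s) = g(t) forces s = t.
We have gcd(110, 115) = 5 > 1. Taking s = 0 and t = 23: g(0) = 7 and g(23) = 110·23 + 7 = 2537 ≡ 7 (mod 115).
So g(0) = g(23) while 0 ≠ 23, so g is not injective.
Since g is not injective, we find the least positive k with g(k) = g(0): this means 110k ≡ 0 (mod 115), i.e. 115 ∣ 110k. Since gcd(110, 115) = 5, dividing through by 5 this holds exactly when 23 ∣ 22k, and as gcd(22, 23) = 1, exactly when 23 ∣ k.
The smallest positive such k is 23.

23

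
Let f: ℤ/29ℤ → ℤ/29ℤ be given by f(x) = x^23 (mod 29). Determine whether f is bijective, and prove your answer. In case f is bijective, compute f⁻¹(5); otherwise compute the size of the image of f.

13

Since 29 is prime, the nonzero elements of ℤ/29ℤ form a cyclic group of order 28.
As gcd(23, 28) = 1, raising to the 23rd power is a bijection on this group: if s^23 ≡ t^23 then (st^{−1})^23 = 1, and the only element of order dividing gcd(23, 28) = 1 is 1, so s = t.
With f(0) = 0 this makes f injective on all of ℤ/29ℤ, hence bijective (finite equal-size domain and codomain). In particular f is bijective.
Since f is bijective, we find the preimage of 5. The inverse of x ↦ x^23 on (ℤ/29ℤ)^× is x ↦ x^11, because 23·11 = 253 = 9·28 + 1 ≡ 1 (mod 28) and x^{28} = 1 for x ≠ 0 (Fermat). So f⁻¹(5) = 5^11 mod 29.
Repeated squaring mod 29: 5^1 ≡ 5, 5^2 ≡ 5² = 25, 5^4 ≡ 25² = 625 ≡ 16, 5^8 ≡ 16² = 256 ≡ 24. Since 11 = 8 + 2 + 1, 5^11 ≡ 24·25·5: 24·25 = 600 ≡ 20, then 20·5 = 100 ≡ 13. So 5^11 ≡ 13 (mod 29).
Hence f⁻¹(5) = 13.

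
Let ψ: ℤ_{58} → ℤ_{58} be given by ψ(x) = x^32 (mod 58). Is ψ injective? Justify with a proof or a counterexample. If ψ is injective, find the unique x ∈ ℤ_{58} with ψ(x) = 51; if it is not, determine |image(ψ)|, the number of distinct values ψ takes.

ψ(3): Repeated squaring mod 58: 3^1 ≡ 3, 3^2 ≡ 3² = 9, 3^4 ≡ 9² = 81 ≡ 23, 3^8 ≡ 23² = 529 ≡ 7, 3^16 ≡ 7² = 49, 3^32 ≡ 49² = 2401 ≡ 23. So 3^32 ≡ 23 (mod 58).
ψ(7): Repeated squaring mod 58: 7^1 ≡ 7, 7^2 ≡ 7² = 49, 7^4 ≡ 49² = 2401 ≡ 23, 7^8 ≡ 23² = 529 ≡ 7, 7^16 ≡ 7² = 49, 7^32 ≡ 49² = 2401 ≡ 23. So 7^32 ≡ 23 (mod 58).
So ψ(3) = ψ(7) = 23 while 3 ≠ 7, thus ψ is not injective.
Since ψ is not injective, we determine |image(ψ)|. Computing x^32 mod 58 for each x (by repeated squaring, reducing mod 58 at every step), the values ψ(0), ψ(1), …, ψ(57) are: 0, 1, 16, 23, 24, 45, 20, 23, 36, 7, 24, 25, 30, 25, 20, 49, 54, 1, 54, 53, 36, 7, 52, 49, 16, 53, 52, 45, 30, 29, 30, 45, 52, 53, 16, 49, 52, 7, 36, 53, 54, 1, 54, 49, 20, 25, 30, 25, 24, 7, 36, 23, 20, 45, 24, 23, 16, 1.
The distinct values are {0, 1, 7, 16, 20, 23, 24, 25, 29, 30, 36, 45, 49, 52, 53, 54}; there are 16 of them.

16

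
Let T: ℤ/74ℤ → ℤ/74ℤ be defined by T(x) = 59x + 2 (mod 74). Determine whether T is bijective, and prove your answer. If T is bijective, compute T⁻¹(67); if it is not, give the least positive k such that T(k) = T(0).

If T(x_1) = T(x_2), then 59x_1 ≡ 59x_2 (mod 74). Because gcd(59, 74) = 1, we may cancel 59 to get x_1 ≡ x_2 (mod 74).
We now compute 59⁻¹ mod 74 explicitly. Euclid's algorithm: 74 = 1·59 + 15, 59 = 3·15 + 14, 15 = 1·14 + 1; back-substituting gives 1 = 69·59 − 55·74, so 59⁻¹ ≡ 69 (mod 74).
Then y ↦ 69(y − 2) is a two-sided inverse to T, so every y ∈ ℤ/74ℤ has a preimage.
Thus T is bijective.
Since T is bijective, we find T⁻¹(67): we need 59x ≡ 67 − 2 ≡ 65 (mod 74). Using 59⁻¹ = 69: x ≡ 69·65 = 4485 = 60·74 + 45, so x = 45.
Check: T(45) = 59·45 + 2 = 2657 = 35·74 + 67 ≡ 67 (mod 74).

45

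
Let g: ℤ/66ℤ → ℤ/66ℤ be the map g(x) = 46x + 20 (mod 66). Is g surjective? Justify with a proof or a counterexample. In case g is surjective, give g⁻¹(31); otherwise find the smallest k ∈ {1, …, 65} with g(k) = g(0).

Recall that g is surjective if every y in the codomain equals g(x) for some x in the domain.
Since gcd(46, 66) = 2, we have 46x ≡ 0 (mod 2) for all x, so g(x) ≡ 0 (mod 2).
But 1 ≢ 0 (mod 2), so 1 ∈ ℤ/66ℤ has no preimage. Thus g is not surjective.
Since g is not surjective, we find the least positive k with g(k) = g(0): this means 46k ≡ 0 (mod 66), i.e. 66 ∣ 46k. Since gcd(46, 66) = 2, dividing through by 2 this holds exactly when 33 ∣ 23k, and as gcd(23, 33) = 1, exactly when 33 ∣ k.
The smallest positive such k is 33.

33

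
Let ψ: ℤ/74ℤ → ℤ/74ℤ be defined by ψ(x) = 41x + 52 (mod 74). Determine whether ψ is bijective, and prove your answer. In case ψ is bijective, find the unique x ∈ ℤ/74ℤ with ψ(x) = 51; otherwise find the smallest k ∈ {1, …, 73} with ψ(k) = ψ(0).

9

Suppose ψ(s) = ψ(t) in ℤ/74ℤ. Then 41s + 52 ≡ 41t + 52 (mod 74), thus 41(s − t) ≡ 0 (mod 74).
Since gcd(41, 74) = 1, 41 is invertible modulo 74, therefore s − t ≡ 0 (mod 74), i.e. s = t.
We now compute 41⁻¹ mod 74 explicitly. Euclid's algorithm: 74 = 1·41 + 33, 41 = 1·33 + 8, 33 = 4·8 + 1; back-substituting gives 1 = 65·41 − 36·74, so 41⁻¹ ≡ 65 (mod 74).
For any y ∈ ℤ/74ℤ, x = 65(y − 52) mod 74 satisfies ψ(x) = 41·65(y − 52) + 52 ≡ y (since 41·65 ≡ 1 mod 74). So every y has a preimage.
Thus ψ is bijective.
Since ψ is bijective, we find ψ⁻¹(51): we need 41x ≡ 51 − 52 ≡ 73 (mod 74). Using 41⁻¹ = 65: x ≡ 65·73 = 4745 = 64·74 + 9, so x = 9.
Check: ψ(9) = 41·9 + 52 = 421 = 5·74 + 51 ≡ 51 (mod 74).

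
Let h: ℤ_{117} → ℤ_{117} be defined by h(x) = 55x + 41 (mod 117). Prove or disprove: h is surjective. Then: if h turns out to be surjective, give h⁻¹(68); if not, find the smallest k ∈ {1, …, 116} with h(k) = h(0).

9

By definition, h is surjective if every y in the codomain equals h(x) for some x in the domain.
Since gcd(55, 117) = 1, 55 is invertible modulo 117. Euclid's algorithm: 117 = 2·55 + 7, 55 = 7·7 + 6, 7 = 1·6 + 1; back-substituting gives 1 = 100·55 − 47·117, so 55⁻¹ ≡ 100 (mod 117).
Then y ↦ 100(y − 41) is a two-sided inverse to h, so every y ∈ ℤ_{117} has a preimage.
Thus h is surjective.
Since h is surjective, we find h⁻¹(68): we need 55x ≡ 68 − 41 ≡ 27 (mod 117). Using 55⁻¹ = 100: x ≡ 100·27 = 2700 = 23·117 + 9, so x = 9.
Check: h(9) = 55·9 + 41 = 536 = 4·117 + 68 ≡ 68 (mod 117).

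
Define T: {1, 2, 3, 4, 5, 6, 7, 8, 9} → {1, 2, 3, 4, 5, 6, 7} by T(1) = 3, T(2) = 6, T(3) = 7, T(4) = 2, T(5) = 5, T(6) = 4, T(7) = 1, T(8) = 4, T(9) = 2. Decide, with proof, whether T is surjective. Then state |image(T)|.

Every element of the codomain has a preimage: 1 = T(7), 2 = T(4), 3 = T(1), 4 = T(6), 5 = T(5), 6 = T(2), 7 = T(3).
Hence T is surjective.
The image of T is {1, 2, 3, 4, 5, 6, 7}, which has 7 elements.

7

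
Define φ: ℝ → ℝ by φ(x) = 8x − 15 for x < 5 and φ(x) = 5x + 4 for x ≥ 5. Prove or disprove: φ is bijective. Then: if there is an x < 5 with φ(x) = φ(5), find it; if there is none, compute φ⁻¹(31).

Both pieces are strictly increasing (slopes 8 and 5), so each is injective on its own interval.
The left piece maps (−∞, 5) onto (−∞, 25); the right piece maps [5, ∞) onto [29, ∞).
The images leave a gap (25 has no preimage), so φ is not surjective, hence not bijective.
Because the two images are disjoint, no x < 5 has φ(x) = φ(5), so we compute φ⁻¹(31): 31 lies in [29, ∞), so solve 5x + 4 = 31: x = (31 − 4)/5 = 27/5.

27/5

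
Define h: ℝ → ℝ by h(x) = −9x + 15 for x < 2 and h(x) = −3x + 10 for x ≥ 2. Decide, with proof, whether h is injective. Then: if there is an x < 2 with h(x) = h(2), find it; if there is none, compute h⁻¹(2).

Both pieces are strictly decreasing (slopes −9 and −3), so each is injective on its own interval.
The left piece maps (−∞, 2) onto (−3, ∞); the right piece maps [2, ∞) onto (−∞, 4].
These images overlap. In particular h(2) = 4 (right piece), and solving −9x + 15 = 4 on the left piece gives x = 11/9 < 2.
So h(11/9) = h(2) with 11/9 ≠ 2, and h is not injective. This x = 11/9 is the requested value below 2.

11/9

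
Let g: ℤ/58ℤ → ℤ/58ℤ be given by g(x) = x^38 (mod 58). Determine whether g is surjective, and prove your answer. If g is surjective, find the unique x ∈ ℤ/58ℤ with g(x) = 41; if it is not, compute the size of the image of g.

30

g(28): Repeated squaring mod 58: 28^1 ≡ 28, 28^2 ≡ 28² = 784 ≡ 30, 28^4 ≡ 30² = 900 ≡ 30, 28^8 ≡ 30² = 900 ≡ 30, 28^16 ≡ 30² = 900 ≡ 30, 28^32 ≡ 30² = 900 ≡ 30. Since 38 = 32 + 4 + 2, 28^38 ≡ 30·30·30: 30·30 = 900 ≡ 30, then 30·30 = 900 ≡ 30. So 28^38 ≡ 30 (mod 58).
g(30): Repeated squaring mod 58: 30^1 ≡ 30, 30^2 ≡ 30² = 900 ≡ 30, 30^4 ≡ 30² = 900 ≡ 30, 30^8 ≡ 30² = 900 ≡ 30, 30^16 ≡ 30² = 900 ≡ 30, 30^32 ≡ 30² = 900 ≡ 30. Since 38 = 32 + 4 + 2, 30^38 ≡ 30·30·30: 30·30 = 900 ≡ 30, then 30·30 = 900 ≡ 30. So 30^38 ≡ 30 (mod 58).
So g(28) = g(30) = 30 while 28 ≠ 30, thus g is not injective.
A non-injective map from the 58-element set ℤ/58ℤ to itself takes at most 57 distinct values, so it cannot be surjective. Therefore g is not surjective.
Since g is not surjective, we determine |image(g)|. Computing x^38 mod 58 for each x (by repeated squaring, reducing mod 58 at every step), the values g(0), g(1), …, g(57) are: 0, 1, 38, 5, 52, 49, 16, 53, 4, 25, 6, 51, 28, 7, 42, 13, 36, 57, 22, 35, 54, 33, 24, 45, 20, 23, 34, 9, 30, 29, 30, 9, 34, 23, 20, 45, 24, 33, 54, 35, 22, 57, 36, 13, 42, 7, 28, 51, 6, 25, 4, 53, 16, 49, 52, 5, 38, 1.
The distinct values are {0, 1, 4, 5, 6, 7, 9, 13, 16, 20, 22, 23, 24, 25, 28, 29, 30, 33, 34, 35, 36, 38, 42, 45, 49, 51, 52, 53, 54, 57}; there are 30 of them.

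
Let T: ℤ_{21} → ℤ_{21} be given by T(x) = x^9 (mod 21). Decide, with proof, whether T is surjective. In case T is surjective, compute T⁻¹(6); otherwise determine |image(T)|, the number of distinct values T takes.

9

T(1) = 1^9 = 1.
T(4): Repeated squaring mod 21: 4^1 ≡ 4, 4^2 ≡ 4² = 16, 4^4 ≡ 16² = 256 ≡ 4, 4^8 ≡ 4² = 16. Since 9 = 8 + 1, 4^9 ≡ 16·4: 16·4 = 64 ≡ 1. So 4^9 ≡ 1 (mod 21).
So T(1) = T(4) = 1 while 1 ≠ 4, hence T is not injective.
A non-injective map from the 21-element set ℤ_{21} to itself takes at most 20 distinct values, so it cannot be surjective. Thus T is not surjective.
Since T is not surjective, we determine |image(T)|. Computing x^9 mod 21 for each x (by repeated squaring, reducing mod 21 at every step), the values T(0), T(1), …, T(20) are: 0, 1, 8, 6, 1, 20, 6, 7, 8, 15, 13, 8, 6, 13, 14, 15, 1, 20, 15, 13, 20.
The distinct values are {0, 1, 6, 7, 8, 13, 14, 15, 20}; there are 9 of them.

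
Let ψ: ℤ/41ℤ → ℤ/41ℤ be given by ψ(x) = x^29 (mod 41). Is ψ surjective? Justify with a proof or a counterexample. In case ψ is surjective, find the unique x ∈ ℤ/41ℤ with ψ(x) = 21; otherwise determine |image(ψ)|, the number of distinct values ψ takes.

39

Since 41 is prime, the nonzero elements of ℤ/41ℤ form a cyclic group of order 40.
As gcd(29, 40) = 1, raising to the 29th power is a bijection on this group: if x_1^29 ≡ x_2^29 then (x_1x_2^{−1})^29 = 1, and the only element of order dividing gcd(29, 40) = 1 is 1, so x_1 = x_2.
With ψ(0) = 0 this makes ψ injective on all of ℤ/41ℤ, hence bijective (finite equal-size domain and codomain). In particular ψ is surjective.
Since ψ is surjective, we find the preimage of 21. The inverse of x ↦ x^29 on (ℤ/41ℤ)^× is x ↦ x^29, because 29·29 = 841 = 21·40 + 1 ≡ 1 (mod 40) and x^{40} = 1 for x ≠ 0 (Fermat). So ψ⁻¹(21) = 21^29 mod 41.
Repeated squaring mod 41: 21^1 ≡ 21, 21^2 ≡ 21² = 441 ≡ 31, 21^4 ≡ 31² = 961 ≡ 18, 21^8 ≡ 18² = 324 ≡ 37, 21^16 ≡ 37² = 1369 ≡ 16. Since 29 = 16 + 8 + 4 + 1, 21^29 ≡ 16·37·18·21: 16·37 = 592 ≡ 18, then 18·18 = 324 ≡ 37, then 37·21 = 777 ≡ 39. So 21^29 ≡ 39 (mod 41).
Hence ψ⁻¹(21) = 39.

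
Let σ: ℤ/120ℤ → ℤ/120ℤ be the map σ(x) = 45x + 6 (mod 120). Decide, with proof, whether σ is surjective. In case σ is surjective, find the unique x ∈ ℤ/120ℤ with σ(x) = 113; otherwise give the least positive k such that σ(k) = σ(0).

Recall that σ is surjective if every y in the codomain equals σ(x) for some x in the domain.
Since gcd(45, 120) = 15, we have 45x ≡ 0 (mod 15) for all x, so σ(x) ≡ 6 (mod 15).
But 0 ≢ 6 (mod 15), so 0 ∈ ℤ/120ℤ has no preimage. Hence σ is not surjective.
Since σ is not surjective, we find the least positive k with σ(k) = σ(0): this means 45k ≡ 0 (mod 120), i.e. 120 ∣ 45k. Since gcd(45, 120) = 15, dividing through by 15 this holds exactly when 8 ∣ 3k, and as gcd(3, 8) = 1, exactly when 8 ∣ k.
The smallest positive such k is 8.

8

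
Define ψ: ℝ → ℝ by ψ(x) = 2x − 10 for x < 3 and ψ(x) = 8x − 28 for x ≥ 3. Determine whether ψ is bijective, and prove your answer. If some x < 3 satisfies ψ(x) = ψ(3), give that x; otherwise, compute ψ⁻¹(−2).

Both pieces are strictly increasing (slopes 2 and 8), so each is injective on its own interval.
The left piece maps (−∞, 3) onto (−∞, −4); the right piece maps [3, ∞) onto [−4, ∞).
Since −4 = −4, the images partition ℝ: ψ is injective and surjective, hence bijective.
Because the two images are disjoint, no x < 3 has ψ(x) = ψ(3), so we compute ψ⁻¹(−2): −2 lies in [−4, ∞), so solve 8x − 28 = −2: x = (−2 + 28)/8 = 13/4.

13/4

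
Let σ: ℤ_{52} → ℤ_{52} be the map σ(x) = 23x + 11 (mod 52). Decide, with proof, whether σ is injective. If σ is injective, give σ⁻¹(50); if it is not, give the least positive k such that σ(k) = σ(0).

If σ(x_1) = σ(x_2), then 23x_1 ≡ 23x_2 (mod 52). Because gcd(23, 52) = 1, we may cancel 23 to get x_1 ≡ x_2 (mod 52).
Hence σ is injective.
We now compute 23⁻¹ mod 52 explicitly. Euclid's algorithm: 52 = 2·23 + 6, 23 = 3·6 + 5, 6 = 1·5 + 1; back-substituting gives 1 = 43·23 − 19·52, so 23⁻¹ ≡ 43 (mod 52).
Since σ is injective, we find σ⁻¹(50): we need 23x ≡ 50 − 11 ≡ 39 (mod 52). Using 23⁻¹ = 43: x ≡ 43·39 = 1677 = 32·52 + 13, so x = 13.
Check: σ(13) = 23·13 + 11 = 310 = 5·52 + 50 ≡ 50 (mod 52).

13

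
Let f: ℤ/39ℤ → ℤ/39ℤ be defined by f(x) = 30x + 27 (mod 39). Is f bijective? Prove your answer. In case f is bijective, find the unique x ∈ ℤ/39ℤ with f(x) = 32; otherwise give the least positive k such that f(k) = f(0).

13

Recall: injectivity means: for all u, v in the domain, f(u) = f(v) implies u = v.
We have gcd(30, 39) = 3 > 1. Taking u = 0 and v = 13: f(0) = 27 and f(13) = 30·13 + 27 = 417 ≡ 27 (mod 39).
So f(0) = f(13) while 0 ≠ 13, therefore f is not injective, hence not bijective.
Since f is not bijective, we find the least positive k with f(k) = f(0): this means 30k ≡ 0 (mod 39), i.e. 39 ∣ 30k. Since gcd(30, 39) = 3, dividing through by 3 this holds exactly when 13 ∣ 10k, and as gcd(10, 13) = 1, exactly when 13 ∣ k.
The smallest positive such k is 13.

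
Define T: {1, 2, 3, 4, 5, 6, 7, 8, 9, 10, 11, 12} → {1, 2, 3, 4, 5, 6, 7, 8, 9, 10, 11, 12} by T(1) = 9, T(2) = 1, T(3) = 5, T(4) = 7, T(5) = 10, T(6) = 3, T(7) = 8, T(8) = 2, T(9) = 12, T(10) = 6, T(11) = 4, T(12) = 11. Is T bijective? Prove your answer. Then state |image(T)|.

12

The values 9, 1, 5, 7, 10, 3, 8, 2, 12, 6, 4, 11 are a permutation of {1, 2, 3, 4, 5, 6, 7, 8, 9, 10, 11, 12}: each element appears exactly once.
So T is injective and surjective, hence bijective.
The image of T is {1, 2, 3, 4, 5, 6, 7, 8, 9, 10, 11, 12}, which has 12 elements.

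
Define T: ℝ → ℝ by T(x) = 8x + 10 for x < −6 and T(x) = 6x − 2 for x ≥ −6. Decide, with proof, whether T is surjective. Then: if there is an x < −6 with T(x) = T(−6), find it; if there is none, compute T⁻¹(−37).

-35/6

Both pieces are strictly increasing (slopes 8 and 6), so each is injective on its own interval.
The left piece maps (−∞, −6) onto (−∞, −38); the right piece maps [−6, ∞) onto [−38, ∞).
These images together cover ℝ, so T is surjective.
Because the two images are disjoint, no x < −6 has T(x) = T(−6), so we compute T⁻¹(−37): −37 lies in [−38, ∞), so solve 6x − 2 = −37: x = (−37 + 2)/6 = −35/6.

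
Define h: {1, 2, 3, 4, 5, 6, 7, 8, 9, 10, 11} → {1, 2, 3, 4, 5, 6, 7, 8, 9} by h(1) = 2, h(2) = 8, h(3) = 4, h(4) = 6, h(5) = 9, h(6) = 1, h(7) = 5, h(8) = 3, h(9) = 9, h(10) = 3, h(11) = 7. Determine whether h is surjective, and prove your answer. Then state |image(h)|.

9

Every element of the codomain has a preimage: 1 = h(6), 2 = h(1), 3 = h(8), 4 = h(3), 5 = h(7), 6 = h(4), 7 = h(11), 8 = h(2), 9 = h(5).
Thus h is surjective.
The image of h is {1, 2, 3, 4, 5, 6, 7, 8, 9}, which has 9 elements.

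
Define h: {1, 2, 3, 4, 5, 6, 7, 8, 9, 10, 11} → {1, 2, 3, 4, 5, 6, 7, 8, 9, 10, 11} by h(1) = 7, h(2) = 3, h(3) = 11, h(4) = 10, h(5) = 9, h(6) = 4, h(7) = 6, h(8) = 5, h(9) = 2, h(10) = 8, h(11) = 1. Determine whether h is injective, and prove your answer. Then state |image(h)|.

11

The values h(1), …, h(11) are 7, 3, 11, 10, 9, 4, 6, 5, 2, 8, 1 — all distinct.
So h(a) = h(b) only when a = b, and h is injective.
The image of h is {1, 2, 3, 4, 5, 6, 7, 8, 9, 10, 11}, which has 11 elements.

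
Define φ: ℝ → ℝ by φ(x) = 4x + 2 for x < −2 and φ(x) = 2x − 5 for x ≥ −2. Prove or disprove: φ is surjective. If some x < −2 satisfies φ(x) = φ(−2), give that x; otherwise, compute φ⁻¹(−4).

-11/4

Both pieces are strictly increasing (slopes 4 and 2), so each is injective on its own interval.
The left piece maps (−∞, −2) onto (−∞, −6); the right piece maps [−2, ∞) onto [−9, ∞).
The union (−∞, −6) ∪ [−9, ∞) covers ℝ, so φ is surjective.
For the follow-up: the images overlap, so an x < −2 with φ(x) = φ(−2) exists. φ(−2) = −9; solving 4x + 2 = −9 for x < −2 gives x = (−9 − 2)/4 = −11/4.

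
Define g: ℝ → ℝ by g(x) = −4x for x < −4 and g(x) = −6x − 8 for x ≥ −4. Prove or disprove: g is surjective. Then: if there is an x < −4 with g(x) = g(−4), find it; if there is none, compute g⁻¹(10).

Both pieces are strictly decreasing (slopes −4 and −6), so each is injective on its own interval.
The left piece maps (−∞, −4) onto (16, ∞); the right piece maps [−4, ∞) onto (−∞, 16].
These images together cover ℝ, so g is surjective.
Because the two images are disjoint, no x < −4 has g(x) = g(−4), so we compute g⁻¹(10): 10 lies in (−∞, 16], so solve −6x − 8 = 10: x = (10 + 8)/(−6) = −3.

-3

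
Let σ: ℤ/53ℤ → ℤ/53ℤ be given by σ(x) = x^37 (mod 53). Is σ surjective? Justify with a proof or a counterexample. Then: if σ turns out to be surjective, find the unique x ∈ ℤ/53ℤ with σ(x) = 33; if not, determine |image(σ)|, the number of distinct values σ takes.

5

Since 53 is prime, the nonzero elements of ℤ/53ℤ form a cyclic group of order 52.
As gcd(37, 52) = 1, raising to the 37th power is a bijection on this group: if x_1^37 ≡ x_2^37 then (x_1x_2^{−1})^37 = 1, and the only element of order dividing gcd(37, 52) = 1 is 1, so x_1 = x_2.
With σ(0) = 0 this makes σ injective on all of ℤ/53ℤ, hence bijective (finite equal-size domain and codomain). In particular σ is surjective.
Since σ is surjective, we find the preimage of 33. The inverse of x ↦ x^37 on (ℤ/53ℤ)^× is x ↦ x^45, because 37·45 = 1665 = 32·52 + 1 ≡ 1 (mod 52) and x^{52} = 1 for x ≠ 0 (Fermat). So σ⁻¹(33) = 33^45 mod 53.
Repeated squaring mod 53: 33^1 ≡ 33, 33^2 ≡ 33² = 1089 ≡ 29, 33^4 ≡ 29² = 841 ≡ 46, 33^8 ≡ 46² = 2116 ≡ 49, 33^16 ≡ 49² = 2401 ≡ 16, 33^32 ≡ 16² = 256 ≡ 44. Since 45 = 32 + 8 + 4 + 1, 33^45 ≡ 44·49·46·33: 44·49 = 2156 ≡ 36, then 36·46 = 1656 ≡ 13, then 13·33 = 429 ≡ 5. So 33^45 ≡ 5 (mod 53).
Hence σ⁻¹(33) = 5.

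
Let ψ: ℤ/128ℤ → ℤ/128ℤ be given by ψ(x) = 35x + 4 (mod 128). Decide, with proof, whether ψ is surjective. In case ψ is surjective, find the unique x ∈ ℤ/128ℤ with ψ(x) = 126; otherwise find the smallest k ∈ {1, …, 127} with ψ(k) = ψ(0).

By definition, surjectivity means every element of the codomain has a preimage under ψ.
Since gcd(35, 128) = 1, 35 is invertible modulo 128. Euclid's algorithm: 128 = 3·35 + 23, 35 = 1·23 + 12, 23 = 1·12 + 11, 12 = 1·11 + 1; back-substituting gives 1 = 11·35 − 3·128, so 35⁻¹ ≡ 11 (mod 128).
Then y ↦ 11(y − 4) is a two-sided inverse to ψ, so every y ∈ ℤ/128ℤ has a preimage.
So ψ is surjective.
Since ψ is surjective, we compute ψ⁻¹(126): solve 35x + 4 ≡ 126 (mod 128), i.e. 35x ≡ 122 (mod 128).
Multiplying by 35⁻¹ = 11 gives x ≡ 11·122 = 1342 = 10·128 + 62 ≡ 62 (mod 128).
Check: ψ(62) = 35·62 + 4 = 2174 = 16·128 + 126 ≡ 126 (mod 128).

62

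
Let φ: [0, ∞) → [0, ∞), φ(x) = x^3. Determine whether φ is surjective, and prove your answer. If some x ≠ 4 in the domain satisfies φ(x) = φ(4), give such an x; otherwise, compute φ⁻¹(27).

For any y ∈ [0, ∞), x = y^{1/3} ∈ [0, ∞) gives φ(x) = y, so φ is surjective.
Since x ↦ x^3 is strictly increasing on [0, ∞), it is injective there, so no x ≠ 4 in the domain has φ(x) = φ(4). We therefore compute φ⁻¹(27) = 27^{1/3} = 3 (indeed 3^3 = 27).

3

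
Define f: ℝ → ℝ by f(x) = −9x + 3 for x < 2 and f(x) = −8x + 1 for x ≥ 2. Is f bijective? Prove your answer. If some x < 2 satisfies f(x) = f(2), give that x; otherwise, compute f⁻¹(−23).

Both pieces are strictly decreasing (slopes −9 and −8), so each is injective on its own interval.
The left piece maps (−∞, 2) onto (−15, ∞); the right piece maps [2, ∞) onto (−∞, −15].
Since −15 = −15, the images partition ℝ: f is injective and surjective, hence bijective.
Because the two images are disjoint, no x < 2 has f(x) = f(2), so we compute f⁻¹(−23): −23 lies in (−∞, −15], so solve −8x + 1 = −23: x = (−23 − 1)/(−8) = 3.

3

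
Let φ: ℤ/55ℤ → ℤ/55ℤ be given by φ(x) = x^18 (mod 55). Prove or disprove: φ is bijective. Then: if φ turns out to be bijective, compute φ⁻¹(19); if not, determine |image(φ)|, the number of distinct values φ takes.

φ(3): Repeated squaring mod 55: 3^1 ≡ 3, 3^2 ≡ 3² = 9, 3^4 ≡ 9² = 81 ≡ 26, 3^8 ≡ 26² = 676 ≡ 16, 3^16 ≡ 16² = 256 ≡ 36. Since 18 = 16 + 2, 3^18 ≡ 36·9: 36·9 = 324 ≡ 49. So 3^18 ≡ 49 (mod 55).
φ(8): Repeated squaring mod 55: 8^1 ≡ 8, 8^2 ≡ 8² = 64 ≡ 9, 8^4 ≡ 9² = 81 ≡ 26, 8^8 ≡ 26² = 676 ≡ 16, 8^16 ≡ 16² = 256 ≡ 36. Since 18 = 16 + 2, 8^18 ≡ 36·9: 36·9 = 324 ≡ 49. So 8^18 ≡ 49 (mod 55).
So φ(3) = φ(8) = 49 while 3 ≠ 8, therefore φ is not injective, hence not bijective.
Since φ is not bijective, we determine |image(φ)|. Computing x^18 mod 55 for each x (by repeated squaring, reducing mod 55 at every step), the values φ(0), φ(1), …, φ(54) are: 0, 1, 14, 49, 31, 15, 26, 9, 49, 36, 45, 11, 34, 14, 16, 20, 26, 4, 9, 16, 25, 1, 44, 34, 36, 5, 31, 4, 4, 31, 5, 36, 34, 44, 1, 25, 16, 9, 4, 26, 20, 16, 14, 34, 11, 45, 36, 49, 9, 26, 15, 31, 49, 14, 1.
The distinct values are {0, 1, 4, 5, 9, 11, 14, 15, 16, 20, 25, 26, 31, 34, 36, 44, 45, 49}; there are 18 of them.

18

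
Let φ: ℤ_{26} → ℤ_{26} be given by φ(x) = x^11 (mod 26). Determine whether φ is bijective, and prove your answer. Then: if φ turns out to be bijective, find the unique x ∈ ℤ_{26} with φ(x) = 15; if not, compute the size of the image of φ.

7

Computing x^11 mod 26 for each x (by repeated squaring, reducing mod 26 at every step), the values φ(0), φ(1), …, φ(25) are: 0, 1, 20, 9, 10, 21, 24, 15, 18, 3, 4, 19, 12, 13, 14, 7, 22, 23, 8, 11, 2, 5, 16, 17, 6, 25.
Every element of ℤ_{26} appears exactly once in this list, so φ is a bijection, and in particular bijective.
Since φ is bijective, we read off the preimage of 15 from the same table: φ(7) = 15, so φ⁻¹(15) = 7.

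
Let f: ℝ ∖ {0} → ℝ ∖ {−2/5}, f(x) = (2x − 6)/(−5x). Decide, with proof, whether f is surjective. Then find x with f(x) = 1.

For any y ≠ −2/5, solving y(−5x) = 2x − 6 for x gives a well-defined x ≠ 0. So f is surjective.
Solving f(x) = 1: cross-multiplying gives 2x − 6 = 1(−5x), which rearranges to 7x = 6, so x = 6/7.

6/7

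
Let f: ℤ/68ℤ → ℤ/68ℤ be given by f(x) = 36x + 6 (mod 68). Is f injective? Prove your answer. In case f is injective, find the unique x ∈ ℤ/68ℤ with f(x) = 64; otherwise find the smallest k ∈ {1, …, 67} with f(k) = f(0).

17

Recall: f is injective when f(a) = f(b) forces a = b.
We have gcd(36, 68) = 4 > 1. Taking a = 0 and b = 17: f(0) = 6 and f(17) = 36·17 + 6 = 618 ≡ 6 (mod 68).
So f(0) = f(17) while 0 ≠ 17, so f is not injective.
Since f is not injective, we find the least positive k with f(k) = f(0): this means 36k ≡ 0 (mod 68), i.e. 68 ∣ 36k. Since gcd(36, 68) = 4, dividing through by 4 this holds exactly when 17 ∣ 9k, and as gcd(9, 17) = 1, exactly when 17 ∣ k.
The smallest positive such k is 17.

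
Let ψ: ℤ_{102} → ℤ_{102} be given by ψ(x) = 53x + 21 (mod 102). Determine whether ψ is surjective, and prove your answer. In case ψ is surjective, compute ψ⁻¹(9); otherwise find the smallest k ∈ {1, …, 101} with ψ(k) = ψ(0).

Recall that surjectivity means every element of the codomain has a preimage under ψ.
Since gcd(53, 102) = 1, 53 is invertible modulo 102. Euclid's algorithm: 102 = 1·53 + 49, 53 = 1·49 + 4, 49 = 12·4 + 1; back-substituting gives 1 = 77·53 − 40·102, so 53⁻¹ ≡ 77 (mod 102).
For any y ∈ ℤ_{102}, x = 77(y − 21) mod 102 satisfies ψ(x) = 53·77(y − 21) + 21 ≡ y (since 53·77 ≡ 1 mod 102). So every y has a preimage.
Thus ψ is surjective.
Since ψ is surjective, we compute ψ⁻¹(9): solve 53x + 21 ≡ 9 (mod 102), i.e. 53x ≡ 90 (mod 102).
Multiplying by 53⁻¹ = 77 gives x ≡ 77·90 = 6930 = 67·102 + 96 ≡ 96 (mod 102).
Check: ψ(96) = 53·96 + 21 = 5109 = 50·102 + 9 ≡ 9 (mod 102).

96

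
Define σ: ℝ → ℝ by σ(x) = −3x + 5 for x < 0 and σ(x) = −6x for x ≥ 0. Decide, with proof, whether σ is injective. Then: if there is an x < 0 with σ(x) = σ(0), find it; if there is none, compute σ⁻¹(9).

Both pieces are strictly decreasing (slopes −3 and −6), so each is injective on its own interval.
The left piece maps (−∞, 0) onto (5, ∞); the right piece maps [0, ∞) onto (−∞, 0].
These images are disjoint, so no value is attained by both pieces. Therefore σ is injective.
Because the two images are disjoint, no x < 0 has σ(x) = σ(0), so we compute σ⁻¹(9): 9 lies in (5, ∞), so solve −3x + 5 = 9: x = (9 − 5)/(−3) = −4/3.

-4/3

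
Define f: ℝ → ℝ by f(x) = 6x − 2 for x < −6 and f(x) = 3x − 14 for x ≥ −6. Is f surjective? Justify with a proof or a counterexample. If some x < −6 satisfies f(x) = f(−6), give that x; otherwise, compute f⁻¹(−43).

-41/6

Both pieces are strictly increasing (slopes 6 and 3), so each is injective on its own interval.
The left piece maps (−∞, −6) onto (−∞, −38); the right piece maps [−6, ∞) onto [−32, ∞).
The union (−∞, −38) ∪ [−32, ∞) omits the interval between −38 and −32; in particular −38 has no preimage. So f is not surjective.
Because the two images are disjoint, no x < −6 has f(x) = f(−6), so we compute f⁻¹(−43): −43 lies in (−∞, −38), so solve 6x − 2 = −43: x = (−43 + 2)/6 = −41/6.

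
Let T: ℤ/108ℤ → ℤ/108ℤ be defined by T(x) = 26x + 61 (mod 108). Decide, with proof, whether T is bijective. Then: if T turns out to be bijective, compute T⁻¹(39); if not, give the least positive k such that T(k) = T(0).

54

We have gcd(26, 108) = 2 > 1. Taking a = 0 and b = 54: T(0) = 61 and T(54) = 26·54 + 61 = 1465 ≡ 61 (mod 108).
So T(0) = T(54) while 0 ≠ 54, so T is not injective, hence not bijective.
Since T is not bijective, we find the least positive k with T(k) = T(0): this means 26k ≡ 0 (mod 108), i.e. 108 ∣ 26k. Since gcd(26, 108) = 2, dividing through by 2 this holds exactly when 54 ∣ 13k, and as gcd(13, 54) = 1, exactly when 54 ∣ k.
The smallest positive such k is 54.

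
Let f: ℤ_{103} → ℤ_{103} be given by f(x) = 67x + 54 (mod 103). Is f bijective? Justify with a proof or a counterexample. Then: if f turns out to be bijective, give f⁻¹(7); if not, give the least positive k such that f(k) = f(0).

90

Recall: f is injective when f(u) = f(v) forces u = v.
Suppose f(u) = f(v) in ℤ_{103}. Then 67u + 54 ≡ 67v + 54 (mod 103), so 67(u − v) ≡ 0 (mod 103).
Since gcd(67, 103) = 1, 67 is invertible modulo 103, therefore u − v ≡ 0 (mod 103), i.e. u = v.
We now compute 67⁻¹ mod 103 explicitly. Euclid's algorithm: 103 = 1·67 + 36, 67 = 1·36 + 31, 36 = 1·31 + 5, 31 = 6·5 + 1; back-substituting gives 1 = 20·67 − 13·103, so 67⁻¹ ≡ 20 (mod 103).
Then y ↦ 20(y − 54) is a two-sided inverse to f, so every y ∈ ℤ_{103} has a preimage.
Hence f is bijective.
Since f is bijective, we compute f⁻¹(7): solve 67x + 54 ≡ 7 (mod 103), i.e. 67x ≡ 56 (mod 103).
Multiplying by 67⁻¹ = 20 gives x ≡ 20·56 = 1120 = 10·103 + 90 ≡ 90 (mod 103).
Check: f(90) = 67·90 + 54 = 6084 = 59·103 + 7 ≡ 7 (mod 103).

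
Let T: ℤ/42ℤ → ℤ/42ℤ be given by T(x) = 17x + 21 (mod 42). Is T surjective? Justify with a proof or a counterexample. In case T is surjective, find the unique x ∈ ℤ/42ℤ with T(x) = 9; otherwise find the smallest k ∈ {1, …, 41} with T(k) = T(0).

By definition, surjectivity means every element of the codomain has a preimage under T.
Since gcd(17, 42) = 1, 17 is invertible modulo 42. Euclid's algorithm: 42 = 2·17 + 8, 17 = 2·8 + 1; back-substituting gives 1 = 5·17 − 2·42, so 17⁻¹ ≡ 5 (mod 42).
Then y ↦ 5(y − 21) is a two-sided inverse to T, so every y ∈ ℤ/42ℤ has a preimage.
So T is surjective.
Since T is surjective, we compute T⁻¹(9): solve 17x + 21 ≡ 9 (mod 42), i.e. 17x ≡ 30 (mod 42).
Multiplying by 17⁻¹ = 5 gives x ≡ 5·30 = 150 = 3·42 + 24 ≡ 24 (mod 42).
Check: T(24) = 17·24 + 21 = 429 = 10·42 + 9 ≡ 9 (mod 42).

24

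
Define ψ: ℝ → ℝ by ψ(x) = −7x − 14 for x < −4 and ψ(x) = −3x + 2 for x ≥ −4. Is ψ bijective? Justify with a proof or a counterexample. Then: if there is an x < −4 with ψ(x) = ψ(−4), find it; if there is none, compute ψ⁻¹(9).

Both pieces are strictly decreasing (slopes −7 and −3), so each is injective on its own interval.
The left piece maps (−∞, −4) onto (14, ∞); the right piece maps [−4, ∞) onto (−∞, 14].
Since 14 = 14, the images partition ℝ: ψ is injective and surjective, hence bijective.
Because the two images are disjoint, no x < −4 has ψ(x) = ψ(−4), so we compute ψ⁻¹(9): 9 lies in (−∞, 14], so solve −3x + 2 = 9: x = (9 − 2)/(−3) = −7/3.

-7/3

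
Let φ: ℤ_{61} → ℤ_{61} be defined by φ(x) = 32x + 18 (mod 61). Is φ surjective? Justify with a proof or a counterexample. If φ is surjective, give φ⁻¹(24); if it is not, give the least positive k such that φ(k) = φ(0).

By definition, φ is surjective if every y in the codomain equals φ(x) for some x in the domain.
Since gcd(32, 61) = 1, 32 is invertible modulo 61. Euclid's algorithm: 61 = 1·32 + 29, 32 = 1·29 + 3, 29 = 9·3 + 2, 3 = 1·2 + 1; back-substituting gives 1 = 21·32 − 11·61, so 32⁻¹ ≡ 21 (mod 61).
Then y ↦ 21(y − 18) is a two-sided inverse to φ, so every y ∈ ℤ_{61} has a preimage.
Thus φ is surjective.
Since φ is surjective, we compute φ⁻¹(24): solve 32x + 18 ≡ 24 (mod 61), i.e. 32x ≡ 6 (mod 61).
Multiplying by 32⁻¹ = 21 gives x ≡ 21·6 = 126 = 2·61 + 4 ≡ 4 (mod 61).
Check: φ(4) = 32·4 + 18 = 146 = 2·61 + 24 ≡ 24 (mod 61).

4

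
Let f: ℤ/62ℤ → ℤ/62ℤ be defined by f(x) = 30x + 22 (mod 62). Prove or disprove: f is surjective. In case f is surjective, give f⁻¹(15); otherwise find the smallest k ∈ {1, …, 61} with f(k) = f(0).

31

Since gcd(30, 62) = 2, we have 30x ≡ 0 (mod 2) for all x, so f(x) ≡ 0 (mod 2).
But 1 ≢ 0 (mod 2), so 1 ∈ ℤ/62ℤ has no preimage. Thus f is not surjective.
Since f is not surjective, we find the least positive k with f(k) = f(0): this means 30k ≡ 0 (mod 62), i.e. 62 ∣ 30k. Since gcd(30, 62) = 2, dividing through by 2 this holds exactly when 31 ∣ 15k, and as gcd(15, 31) = 1, exactly when 31 ∣ k.
The smallest positive such k is 31.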